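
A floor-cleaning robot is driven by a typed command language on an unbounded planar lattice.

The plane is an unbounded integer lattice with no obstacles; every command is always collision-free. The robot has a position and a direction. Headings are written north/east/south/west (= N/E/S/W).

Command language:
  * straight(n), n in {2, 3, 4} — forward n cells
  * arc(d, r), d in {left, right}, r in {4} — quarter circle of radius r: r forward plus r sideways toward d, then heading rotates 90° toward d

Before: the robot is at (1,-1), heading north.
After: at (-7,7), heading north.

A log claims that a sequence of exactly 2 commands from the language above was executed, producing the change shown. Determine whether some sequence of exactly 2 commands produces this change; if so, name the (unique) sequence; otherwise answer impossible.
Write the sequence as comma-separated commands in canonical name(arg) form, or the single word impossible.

arc(left, 4), arc(right, 4)

key: heading stays N — rotations cancel among the 2 commands
start: at (1,-1), heading north
t=1 arc(left, 4) ⇒ at (-3,3), heading west
t=2 arc(right, 4) ⇒ at (-7,7), heading north
no other 2-command option fits: unique.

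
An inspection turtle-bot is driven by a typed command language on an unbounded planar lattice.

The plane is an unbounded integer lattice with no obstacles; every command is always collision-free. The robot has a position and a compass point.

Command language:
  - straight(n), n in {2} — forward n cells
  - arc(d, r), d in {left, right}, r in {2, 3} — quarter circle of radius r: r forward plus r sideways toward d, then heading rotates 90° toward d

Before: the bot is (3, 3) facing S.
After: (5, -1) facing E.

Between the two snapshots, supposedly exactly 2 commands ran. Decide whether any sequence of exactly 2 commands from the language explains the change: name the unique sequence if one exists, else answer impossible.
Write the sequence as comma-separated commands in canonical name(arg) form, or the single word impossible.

key: position moved to (5,-1) AND the heading swung to E — translation plus rotation needed
t0: (3, 3) facing S
1. straight(2) → (3, 1) facing S
2. arc(left, 2) → (5, -1) facing E
no other 2-command option fits: unique.

straight(2), arc(left, 2)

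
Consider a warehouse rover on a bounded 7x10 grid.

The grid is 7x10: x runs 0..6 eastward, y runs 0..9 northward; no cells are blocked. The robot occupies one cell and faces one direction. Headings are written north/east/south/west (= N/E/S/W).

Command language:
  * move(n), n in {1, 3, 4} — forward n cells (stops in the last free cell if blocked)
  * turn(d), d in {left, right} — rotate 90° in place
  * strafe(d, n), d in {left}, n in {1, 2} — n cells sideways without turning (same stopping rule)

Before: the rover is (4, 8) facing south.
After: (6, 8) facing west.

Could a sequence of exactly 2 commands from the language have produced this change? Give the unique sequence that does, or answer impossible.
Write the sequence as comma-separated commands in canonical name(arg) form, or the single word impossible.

strafe(left, 2), turn(right)

key: order matters: swapping strafe(left, 2) and turn(right) lands elsewhere
initial: (4, 8) facing south
step 1 (strafe(left, 2)): (6, 8) facing south
step 2 (turn(right)): (6, 8) facing west
all 49 alternatives checked — unique.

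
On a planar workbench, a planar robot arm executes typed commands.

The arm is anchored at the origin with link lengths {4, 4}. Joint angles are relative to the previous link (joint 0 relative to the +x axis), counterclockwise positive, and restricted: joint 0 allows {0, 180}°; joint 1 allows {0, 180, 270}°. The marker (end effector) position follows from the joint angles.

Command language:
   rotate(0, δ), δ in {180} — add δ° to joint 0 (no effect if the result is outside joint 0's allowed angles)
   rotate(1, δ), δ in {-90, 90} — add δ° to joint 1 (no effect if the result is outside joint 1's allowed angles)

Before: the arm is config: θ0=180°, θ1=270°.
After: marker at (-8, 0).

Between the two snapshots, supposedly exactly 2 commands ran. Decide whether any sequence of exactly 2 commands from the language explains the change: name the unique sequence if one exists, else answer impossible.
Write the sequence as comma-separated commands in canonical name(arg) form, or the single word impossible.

rotate(1, 90), rotate(1, 90)

t0: config: θ0=180°, θ1=270°
1. rotate(1, 90) → config: θ0=180°, θ1=0°
2. rotate(1, 90) → config: θ0=180°, θ1=0°
no rival 2-sequence matches.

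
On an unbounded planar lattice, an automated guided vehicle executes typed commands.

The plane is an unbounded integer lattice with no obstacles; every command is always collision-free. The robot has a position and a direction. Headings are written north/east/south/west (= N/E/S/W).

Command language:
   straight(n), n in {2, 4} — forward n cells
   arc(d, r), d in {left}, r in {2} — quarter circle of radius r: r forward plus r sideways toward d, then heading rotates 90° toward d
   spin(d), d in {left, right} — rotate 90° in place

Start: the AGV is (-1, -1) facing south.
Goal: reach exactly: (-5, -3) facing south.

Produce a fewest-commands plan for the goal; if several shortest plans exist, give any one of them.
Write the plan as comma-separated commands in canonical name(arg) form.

spin(right), straight(2), arc(left, 2)

begin: (-1, -1) facing south
t=1 spin(right) ⇒ (-1, -1) facing west
t=2 straight(2) ⇒ (-3, -1) facing west
t=3 arc(left, 2) ⇒ (-5, -3) facing south
minimal: 3 command(s), checked below 3.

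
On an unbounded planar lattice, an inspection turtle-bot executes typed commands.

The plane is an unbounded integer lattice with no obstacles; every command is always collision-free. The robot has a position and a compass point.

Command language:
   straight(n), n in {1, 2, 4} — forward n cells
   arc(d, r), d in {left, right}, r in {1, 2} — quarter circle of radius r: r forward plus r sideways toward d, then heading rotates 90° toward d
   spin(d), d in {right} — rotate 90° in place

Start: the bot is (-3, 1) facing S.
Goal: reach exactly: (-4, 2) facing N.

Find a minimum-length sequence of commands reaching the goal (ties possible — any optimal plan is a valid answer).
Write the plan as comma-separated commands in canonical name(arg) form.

spin(right), arc(right, 1)

initial: (-3, 1) facing S
t=1 spin(right) ⇒ (-3, 1) facing W
t=2 arc(right, 1) ⇒ (-4, 2) facing N
no 1-step plan works, so 2 is optimal.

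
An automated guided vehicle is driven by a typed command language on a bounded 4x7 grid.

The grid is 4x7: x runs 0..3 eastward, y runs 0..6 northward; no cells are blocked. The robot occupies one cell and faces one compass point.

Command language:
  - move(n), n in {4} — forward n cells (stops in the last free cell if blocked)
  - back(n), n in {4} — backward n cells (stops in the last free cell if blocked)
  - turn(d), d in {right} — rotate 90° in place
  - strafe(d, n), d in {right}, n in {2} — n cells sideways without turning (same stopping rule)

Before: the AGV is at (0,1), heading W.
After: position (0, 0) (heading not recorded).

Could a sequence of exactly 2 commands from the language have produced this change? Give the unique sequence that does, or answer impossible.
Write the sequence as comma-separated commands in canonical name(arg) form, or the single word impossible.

turn(right), back(4)

key: order matters: swapping turn(right) and back(4) lands elsewhere
from: at (0,1), heading W
[1] after turn(right): at (0,1), heading N
[2] after back(4): at (0,0), heading N
no other 2-command option fits: unique.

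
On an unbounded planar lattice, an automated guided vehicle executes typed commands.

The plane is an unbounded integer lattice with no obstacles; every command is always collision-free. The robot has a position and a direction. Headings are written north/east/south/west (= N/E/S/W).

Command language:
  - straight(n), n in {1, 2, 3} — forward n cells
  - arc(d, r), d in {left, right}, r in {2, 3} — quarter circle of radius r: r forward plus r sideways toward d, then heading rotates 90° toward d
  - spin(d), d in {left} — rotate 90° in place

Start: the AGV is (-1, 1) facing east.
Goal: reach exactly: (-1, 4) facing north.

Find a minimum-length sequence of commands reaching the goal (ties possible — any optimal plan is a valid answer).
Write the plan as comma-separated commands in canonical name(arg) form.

t0: (-1, 1) facing east
step 1 (spin(left)): (-1, 1) facing north
step 2 (straight(3)): (-1, 4) facing north
minimal: 2 command(s), checked below 2.

spin(left), straight(3)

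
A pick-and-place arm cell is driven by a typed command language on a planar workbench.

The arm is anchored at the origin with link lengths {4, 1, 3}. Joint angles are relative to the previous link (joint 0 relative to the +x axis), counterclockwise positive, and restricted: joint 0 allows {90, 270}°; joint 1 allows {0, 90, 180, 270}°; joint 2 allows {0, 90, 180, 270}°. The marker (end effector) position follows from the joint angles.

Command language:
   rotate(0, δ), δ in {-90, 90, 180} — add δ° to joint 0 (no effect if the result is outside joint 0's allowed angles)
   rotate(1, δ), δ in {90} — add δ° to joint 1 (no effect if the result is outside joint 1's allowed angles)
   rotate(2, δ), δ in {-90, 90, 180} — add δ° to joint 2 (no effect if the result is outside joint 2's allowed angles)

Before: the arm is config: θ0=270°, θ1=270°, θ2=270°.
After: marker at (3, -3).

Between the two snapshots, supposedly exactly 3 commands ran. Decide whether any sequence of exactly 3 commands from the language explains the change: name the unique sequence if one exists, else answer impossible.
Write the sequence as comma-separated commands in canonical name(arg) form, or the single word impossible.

rotate(1, 90), rotate(1, 90), rotate(1, 90)

from: config: θ0=270°, θ1=270°, θ2=270°
1. rotate(1, 90) → config: θ0=270°, θ1=0°, θ2=270°
2. rotate(1, 90) → config: θ0=270°, θ1=90°, θ2=270°
3. rotate(1, 90) → config: θ0=270°, θ1=180°, θ2=270°
uniquely the one of 343 3-step routes that fits.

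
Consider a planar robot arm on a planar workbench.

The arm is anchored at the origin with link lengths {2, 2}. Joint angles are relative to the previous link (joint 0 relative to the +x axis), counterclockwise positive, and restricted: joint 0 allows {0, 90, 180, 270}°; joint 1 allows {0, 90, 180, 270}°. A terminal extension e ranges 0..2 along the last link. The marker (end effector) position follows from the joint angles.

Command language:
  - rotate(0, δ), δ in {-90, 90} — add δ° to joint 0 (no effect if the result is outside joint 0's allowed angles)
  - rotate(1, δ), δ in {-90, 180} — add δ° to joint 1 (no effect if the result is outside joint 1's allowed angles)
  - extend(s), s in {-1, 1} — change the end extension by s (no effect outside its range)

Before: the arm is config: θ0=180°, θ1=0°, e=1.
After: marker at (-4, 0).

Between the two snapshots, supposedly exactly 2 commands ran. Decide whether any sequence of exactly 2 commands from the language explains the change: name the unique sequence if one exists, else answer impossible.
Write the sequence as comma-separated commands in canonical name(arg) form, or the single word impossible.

extend(-1), extend(-1)

t0: config: θ0=180°, θ1=0°, e=1
t=1 extend(-1) ⇒ config: θ0=180°, θ1=0°, e=0
t=2 extend(-1) ⇒ config: θ0=180°, θ1=0°, e=0
uniquely the one of 36 2-step routes that fits.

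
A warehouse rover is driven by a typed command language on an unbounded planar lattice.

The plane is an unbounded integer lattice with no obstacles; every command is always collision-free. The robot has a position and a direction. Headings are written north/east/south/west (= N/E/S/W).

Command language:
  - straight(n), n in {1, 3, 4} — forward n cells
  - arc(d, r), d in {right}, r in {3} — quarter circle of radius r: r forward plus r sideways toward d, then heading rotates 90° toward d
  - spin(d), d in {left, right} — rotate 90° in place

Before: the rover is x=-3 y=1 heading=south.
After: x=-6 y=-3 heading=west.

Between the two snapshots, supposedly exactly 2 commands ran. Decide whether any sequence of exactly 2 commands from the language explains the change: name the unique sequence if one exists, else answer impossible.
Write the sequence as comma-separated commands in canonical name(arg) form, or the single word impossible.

key: order matters: swapping straight(1) and arc(right, 3) lands elsewhere
start: x=-3 y=1 heading=south
t=1 straight(1) ⇒ x=-3 y=0 heading=south
t=2 arc(right, 3) ⇒ x=-6 y=-3 heading=west
all 36 alternatives checked — unique.

straight(1), arc(right, 3)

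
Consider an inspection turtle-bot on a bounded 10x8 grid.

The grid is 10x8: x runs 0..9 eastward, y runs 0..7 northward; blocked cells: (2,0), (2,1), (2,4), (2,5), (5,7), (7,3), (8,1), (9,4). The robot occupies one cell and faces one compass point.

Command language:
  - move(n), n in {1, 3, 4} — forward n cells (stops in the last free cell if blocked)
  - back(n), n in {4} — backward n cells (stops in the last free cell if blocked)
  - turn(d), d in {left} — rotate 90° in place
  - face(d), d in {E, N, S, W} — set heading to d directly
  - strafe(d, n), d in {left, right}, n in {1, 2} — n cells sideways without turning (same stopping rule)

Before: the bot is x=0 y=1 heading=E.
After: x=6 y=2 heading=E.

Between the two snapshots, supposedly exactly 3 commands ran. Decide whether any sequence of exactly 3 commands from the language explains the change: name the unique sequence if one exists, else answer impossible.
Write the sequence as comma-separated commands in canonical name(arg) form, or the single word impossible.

strafe(left, 1), move(3), move(3)

key: still facing E at the end — nothing in the sequence rotates
t0: x=0 y=1 heading=E
step 1 (strafe(left, 1)): x=0 y=2 heading=E
step 2 (move(3)): x=3 y=2 heading=E
step 3 (move(3)): x=6 y=2 heading=E
no rival 3-sequence matches.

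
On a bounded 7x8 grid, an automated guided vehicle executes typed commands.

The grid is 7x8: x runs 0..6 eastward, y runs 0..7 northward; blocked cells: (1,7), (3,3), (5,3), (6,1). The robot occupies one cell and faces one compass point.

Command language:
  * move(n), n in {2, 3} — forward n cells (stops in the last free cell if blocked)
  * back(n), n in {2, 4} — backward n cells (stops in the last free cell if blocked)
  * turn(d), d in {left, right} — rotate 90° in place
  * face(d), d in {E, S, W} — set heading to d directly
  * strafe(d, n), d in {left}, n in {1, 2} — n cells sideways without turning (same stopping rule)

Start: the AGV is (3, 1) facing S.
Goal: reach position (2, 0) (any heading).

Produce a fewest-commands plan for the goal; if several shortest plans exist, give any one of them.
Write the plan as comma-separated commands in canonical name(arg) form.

face(E), turn(left), strafe(left, 1), back(4)

initial: (3, 1) facing S
t=1 face(E) ⇒ (3, 1) facing E
t=2 turn(left) ⇒ (3, 1) facing N
t=3 strafe(left, 1) ⇒ (2, 1) facing N
t=4 back(4) ⇒ (2, 0) facing N
shorter routes all fall short; 4 is best.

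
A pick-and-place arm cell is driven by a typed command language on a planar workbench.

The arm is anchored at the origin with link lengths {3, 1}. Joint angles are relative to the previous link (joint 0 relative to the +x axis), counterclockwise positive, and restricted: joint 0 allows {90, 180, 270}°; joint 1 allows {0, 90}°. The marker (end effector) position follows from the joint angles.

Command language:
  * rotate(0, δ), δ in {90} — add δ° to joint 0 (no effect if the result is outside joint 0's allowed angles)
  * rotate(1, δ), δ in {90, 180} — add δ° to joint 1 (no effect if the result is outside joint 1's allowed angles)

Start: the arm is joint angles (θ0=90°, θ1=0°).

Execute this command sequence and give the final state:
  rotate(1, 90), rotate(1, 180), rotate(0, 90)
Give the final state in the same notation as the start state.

joint angles (θ0=180°, θ1=90°)

t0: joint angles (θ0=90°, θ1=0°)
step 1 (rotate(1, 90)): joint angles (θ0=90°, θ1=90°)
step 2 (rotate(1, 180)): joint angles (θ0=90°, θ1=90°)
step 3 (rotate(0, 90)): joint angles (θ0=180°, θ1=90°)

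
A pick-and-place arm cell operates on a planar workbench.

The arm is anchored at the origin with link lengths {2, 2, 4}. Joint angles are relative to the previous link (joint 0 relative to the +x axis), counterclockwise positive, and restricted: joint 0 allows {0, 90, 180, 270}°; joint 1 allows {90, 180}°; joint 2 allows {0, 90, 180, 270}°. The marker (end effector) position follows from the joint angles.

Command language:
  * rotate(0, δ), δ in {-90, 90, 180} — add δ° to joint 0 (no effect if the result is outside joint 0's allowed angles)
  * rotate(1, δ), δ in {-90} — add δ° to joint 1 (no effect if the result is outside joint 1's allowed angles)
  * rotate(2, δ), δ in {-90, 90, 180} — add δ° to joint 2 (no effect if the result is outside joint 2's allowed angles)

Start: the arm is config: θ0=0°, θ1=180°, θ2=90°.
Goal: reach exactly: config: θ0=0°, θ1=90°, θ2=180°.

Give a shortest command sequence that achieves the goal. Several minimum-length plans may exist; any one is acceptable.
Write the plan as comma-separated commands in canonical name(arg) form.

initial: config: θ0=0°, θ1=180°, θ2=90°
1. rotate(1, -90) → config: θ0=0°, θ1=90°, θ2=90°
2. rotate(2, 90) → config: θ0=0°, θ1=90°, θ2=180°
shorter routes all fall short; 2 is best.

rotate(1, -90), rotate(2, 90)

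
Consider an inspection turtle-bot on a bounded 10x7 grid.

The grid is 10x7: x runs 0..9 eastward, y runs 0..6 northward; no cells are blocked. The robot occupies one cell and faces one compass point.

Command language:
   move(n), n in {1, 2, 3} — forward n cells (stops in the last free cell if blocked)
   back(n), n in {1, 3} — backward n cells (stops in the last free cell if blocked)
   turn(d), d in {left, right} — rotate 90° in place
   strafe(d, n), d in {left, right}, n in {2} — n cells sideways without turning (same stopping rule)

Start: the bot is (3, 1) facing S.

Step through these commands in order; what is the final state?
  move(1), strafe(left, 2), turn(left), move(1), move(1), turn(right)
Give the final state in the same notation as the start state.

(7, 0) facing S

initial: (3, 1) facing S
[1] after move(1): (3, 0) facing S
[2] after strafe(left, 2): (5, 0) facing S
[3] after turn(left): (5, 0) facing E
[4] after move(1): (6, 0) facing E
[5] after move(1): (7, 0) facing E
[6] after turn(right): (7, 0) facing S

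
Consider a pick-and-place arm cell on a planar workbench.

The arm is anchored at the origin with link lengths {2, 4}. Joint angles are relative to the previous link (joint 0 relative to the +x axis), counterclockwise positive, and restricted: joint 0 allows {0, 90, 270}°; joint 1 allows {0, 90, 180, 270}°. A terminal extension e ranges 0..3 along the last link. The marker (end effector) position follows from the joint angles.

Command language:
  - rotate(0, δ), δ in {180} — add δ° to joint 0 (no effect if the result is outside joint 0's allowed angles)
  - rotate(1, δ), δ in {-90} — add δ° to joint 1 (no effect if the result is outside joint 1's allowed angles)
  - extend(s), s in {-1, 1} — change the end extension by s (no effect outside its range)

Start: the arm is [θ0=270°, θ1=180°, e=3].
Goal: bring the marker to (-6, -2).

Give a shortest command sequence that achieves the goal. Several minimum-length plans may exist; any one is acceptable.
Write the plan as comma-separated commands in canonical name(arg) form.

initial: [θ0=270°, θ1=180°, e=3]
[1] after extend(-1): [θ0=270°, θ1=180°, e=2]
[2] after rotate(1, -90): [θ0=270°, θ1=90°, e=2]
[3] after rotate(1, -90): [θ0=270°, θ1=0°, e=2]
[4] after rotate(1, -90): [θ0=270°, θ1=270°, e=2]
nothing shorter than 4 reaches the goal.

extend(-1), rotate(1, -90), rotate(1, -90), rotate(1, -90)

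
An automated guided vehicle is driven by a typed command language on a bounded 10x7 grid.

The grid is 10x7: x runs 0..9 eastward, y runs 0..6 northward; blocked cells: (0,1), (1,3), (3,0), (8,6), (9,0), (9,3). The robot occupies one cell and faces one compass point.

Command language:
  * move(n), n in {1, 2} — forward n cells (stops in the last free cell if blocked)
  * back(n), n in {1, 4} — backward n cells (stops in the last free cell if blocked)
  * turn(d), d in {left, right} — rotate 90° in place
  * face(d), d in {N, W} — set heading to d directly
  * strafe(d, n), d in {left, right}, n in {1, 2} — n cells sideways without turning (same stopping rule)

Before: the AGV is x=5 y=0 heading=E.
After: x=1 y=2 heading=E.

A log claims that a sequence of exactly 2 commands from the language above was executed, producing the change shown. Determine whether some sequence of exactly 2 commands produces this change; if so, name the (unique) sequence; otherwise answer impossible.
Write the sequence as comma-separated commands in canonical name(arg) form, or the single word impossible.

key: order matters: swapping strafe(left, 2) and back(4) lands elsewhere
begin: x=5 y=0 heading=E
[1] after strafe(left, 2): x=5 y=2 heading=E
[2] after back(4): x=1 y=2 heading=E
uniquely the one of 144 2-step routes that fits.

strafe(left, 2), back(4)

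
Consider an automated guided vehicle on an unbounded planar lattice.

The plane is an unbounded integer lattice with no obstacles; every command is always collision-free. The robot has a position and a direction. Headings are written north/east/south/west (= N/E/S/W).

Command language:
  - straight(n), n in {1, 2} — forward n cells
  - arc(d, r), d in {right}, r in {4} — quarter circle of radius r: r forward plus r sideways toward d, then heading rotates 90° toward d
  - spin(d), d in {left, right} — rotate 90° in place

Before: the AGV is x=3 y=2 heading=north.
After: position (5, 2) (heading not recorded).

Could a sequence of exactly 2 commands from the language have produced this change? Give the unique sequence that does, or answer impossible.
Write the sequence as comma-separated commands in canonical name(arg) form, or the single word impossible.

spin(right), straight(2)

key: order matters: swapping spin(right) and straight(2) lands elsewhere
t0: x=3 y=2 heading=north
t=1 spin(right) ⇒ x=3 y=2 heading=east
t=2 straight(2) ⇒ x=5 y=2 heading=east
uniquely the one of 25 2-step routes that fits.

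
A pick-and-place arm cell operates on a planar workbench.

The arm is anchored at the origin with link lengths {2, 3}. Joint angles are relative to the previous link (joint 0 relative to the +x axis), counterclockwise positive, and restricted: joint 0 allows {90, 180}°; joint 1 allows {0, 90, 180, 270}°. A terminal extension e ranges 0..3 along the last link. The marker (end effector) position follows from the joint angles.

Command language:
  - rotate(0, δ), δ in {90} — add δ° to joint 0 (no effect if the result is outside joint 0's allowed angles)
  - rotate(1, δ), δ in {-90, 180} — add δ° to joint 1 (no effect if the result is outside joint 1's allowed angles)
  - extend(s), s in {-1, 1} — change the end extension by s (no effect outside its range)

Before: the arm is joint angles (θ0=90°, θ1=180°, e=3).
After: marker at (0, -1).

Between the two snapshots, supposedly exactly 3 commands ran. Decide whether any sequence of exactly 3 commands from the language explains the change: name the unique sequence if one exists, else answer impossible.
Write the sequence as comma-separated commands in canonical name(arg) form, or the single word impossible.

begin: joint angles (θ0=90°, θ1=180°, e=3)
t=1 extend(-1) ⇒ joint angles (θ0=90°, θ1=180°, e=2)
t=2 extend(-1) ⇒ joint angles (θ0=90°, θ1=180°, e=1)
t=3 extend(-1) ⇒ joint angles (θ0=90°, θ1=180°, e=0)
no other 3-command option fits: unique.

extend(-1), extend(-1), extend(-1)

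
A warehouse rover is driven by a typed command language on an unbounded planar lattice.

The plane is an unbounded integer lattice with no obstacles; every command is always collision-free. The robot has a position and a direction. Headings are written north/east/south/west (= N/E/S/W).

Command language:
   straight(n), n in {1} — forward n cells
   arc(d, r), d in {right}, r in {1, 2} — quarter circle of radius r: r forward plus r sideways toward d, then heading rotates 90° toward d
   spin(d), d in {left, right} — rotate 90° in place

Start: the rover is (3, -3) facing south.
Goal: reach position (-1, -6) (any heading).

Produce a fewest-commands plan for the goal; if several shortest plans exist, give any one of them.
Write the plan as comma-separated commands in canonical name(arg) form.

t0: (3, -3) facing south
[1] after straight(1): (3, -4) facing south
[2] after arc(right, 2): (1, -6) facing west
[3] after straight(1): (0, -6) facing west
[4] after straight(1): (-1, -6) facing west
shorter routes all fall short; 4 is best.

straight(1), arc(right, 2), straight(1), straight(1)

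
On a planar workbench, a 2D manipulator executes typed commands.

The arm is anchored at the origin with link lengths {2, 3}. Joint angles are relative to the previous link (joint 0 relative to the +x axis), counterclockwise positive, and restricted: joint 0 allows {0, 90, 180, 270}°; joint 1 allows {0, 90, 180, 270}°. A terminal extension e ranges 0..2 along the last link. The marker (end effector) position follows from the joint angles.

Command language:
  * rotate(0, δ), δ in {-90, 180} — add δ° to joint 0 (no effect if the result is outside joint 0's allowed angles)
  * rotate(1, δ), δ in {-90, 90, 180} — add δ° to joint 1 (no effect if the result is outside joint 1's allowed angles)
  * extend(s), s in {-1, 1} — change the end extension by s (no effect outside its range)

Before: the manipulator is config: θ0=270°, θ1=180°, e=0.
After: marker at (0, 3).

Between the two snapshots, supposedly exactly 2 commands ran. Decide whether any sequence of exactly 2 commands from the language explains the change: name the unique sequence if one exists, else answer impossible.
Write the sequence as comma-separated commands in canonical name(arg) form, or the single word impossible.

start: config: θ0=270°, θ1=180°, e=0
[1] after extend(1): config: θ0=270°, θ1=180°, e=1
[2] after extend(1): config: θ0=270°, θ1=180°, e=2
no other 2-command option fits: unique.

extend(1), extend(1)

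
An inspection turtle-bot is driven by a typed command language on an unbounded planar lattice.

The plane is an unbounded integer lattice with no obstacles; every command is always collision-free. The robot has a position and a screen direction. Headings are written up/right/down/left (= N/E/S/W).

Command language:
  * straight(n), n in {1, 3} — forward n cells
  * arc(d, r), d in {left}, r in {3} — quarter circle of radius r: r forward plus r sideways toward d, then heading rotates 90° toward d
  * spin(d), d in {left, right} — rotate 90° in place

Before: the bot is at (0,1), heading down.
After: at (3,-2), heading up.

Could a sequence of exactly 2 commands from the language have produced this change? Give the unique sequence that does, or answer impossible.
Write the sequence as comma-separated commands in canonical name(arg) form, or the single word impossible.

key: cell and facing (now N) both changed — the 2 commands mix motion and turning
initial: at (0,1), heading down
step 1 (arc(left, 3)): at (3,-2), heading right
step 2 (spin(left)): at (3,-2), heading up
no rival 2-sequence matches.

arc(left, 3), spin(left)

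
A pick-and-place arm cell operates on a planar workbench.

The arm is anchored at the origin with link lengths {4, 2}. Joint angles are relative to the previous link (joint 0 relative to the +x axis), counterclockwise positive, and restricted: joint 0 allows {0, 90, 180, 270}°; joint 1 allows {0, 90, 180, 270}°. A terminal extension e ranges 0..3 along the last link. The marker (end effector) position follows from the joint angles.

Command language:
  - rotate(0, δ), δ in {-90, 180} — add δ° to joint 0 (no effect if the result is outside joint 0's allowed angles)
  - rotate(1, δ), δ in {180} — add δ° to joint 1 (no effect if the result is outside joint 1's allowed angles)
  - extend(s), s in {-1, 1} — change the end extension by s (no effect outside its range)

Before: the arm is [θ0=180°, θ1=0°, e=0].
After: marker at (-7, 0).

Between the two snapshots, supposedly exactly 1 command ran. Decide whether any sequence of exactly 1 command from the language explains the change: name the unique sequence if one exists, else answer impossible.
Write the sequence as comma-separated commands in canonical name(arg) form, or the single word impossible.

extend(1)

begin: [θ0=180°, θ1=0°, e=0]
[1] after extend(1): [θ0=180°, θ1=0°, e=1]
no rival 1-sequence matches.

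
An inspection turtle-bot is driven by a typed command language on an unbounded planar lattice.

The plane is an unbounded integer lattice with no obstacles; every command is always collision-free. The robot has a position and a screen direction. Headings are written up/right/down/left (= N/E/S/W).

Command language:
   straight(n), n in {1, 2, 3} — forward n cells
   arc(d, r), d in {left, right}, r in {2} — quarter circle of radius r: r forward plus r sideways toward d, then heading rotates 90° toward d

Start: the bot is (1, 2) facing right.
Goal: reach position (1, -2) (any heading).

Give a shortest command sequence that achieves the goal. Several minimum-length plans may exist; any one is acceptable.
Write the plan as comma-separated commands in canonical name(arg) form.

start: (1, 2) facing right
1. arc(right, 2) → (3, 0) facing down
2. arc(right, 2) → (1, -2) facing left
minimal: 2 command(s), checked below 2.

arc(right, 2), arc(right, 2)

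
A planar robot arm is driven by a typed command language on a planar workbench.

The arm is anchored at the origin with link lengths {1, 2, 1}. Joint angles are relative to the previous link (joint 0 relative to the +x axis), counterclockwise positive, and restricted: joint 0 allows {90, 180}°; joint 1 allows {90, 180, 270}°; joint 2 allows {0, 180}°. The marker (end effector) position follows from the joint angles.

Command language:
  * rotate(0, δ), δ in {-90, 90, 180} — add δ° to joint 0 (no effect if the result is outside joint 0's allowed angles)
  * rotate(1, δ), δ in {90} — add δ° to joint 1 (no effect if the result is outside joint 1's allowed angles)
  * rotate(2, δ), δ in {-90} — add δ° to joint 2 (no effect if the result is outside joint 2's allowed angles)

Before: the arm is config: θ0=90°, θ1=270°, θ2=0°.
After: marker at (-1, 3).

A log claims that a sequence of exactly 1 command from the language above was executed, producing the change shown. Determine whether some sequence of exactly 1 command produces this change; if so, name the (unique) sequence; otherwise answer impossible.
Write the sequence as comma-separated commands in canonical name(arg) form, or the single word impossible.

rotate(0, 90)

initial: config: θ0=90°, θ1=270°, θ2=0°
step 1 (rotate(0, 90)): config: θ0=180°, θ1=270°, θ2=0°
uniquely the one of 5 1-step routes that fits.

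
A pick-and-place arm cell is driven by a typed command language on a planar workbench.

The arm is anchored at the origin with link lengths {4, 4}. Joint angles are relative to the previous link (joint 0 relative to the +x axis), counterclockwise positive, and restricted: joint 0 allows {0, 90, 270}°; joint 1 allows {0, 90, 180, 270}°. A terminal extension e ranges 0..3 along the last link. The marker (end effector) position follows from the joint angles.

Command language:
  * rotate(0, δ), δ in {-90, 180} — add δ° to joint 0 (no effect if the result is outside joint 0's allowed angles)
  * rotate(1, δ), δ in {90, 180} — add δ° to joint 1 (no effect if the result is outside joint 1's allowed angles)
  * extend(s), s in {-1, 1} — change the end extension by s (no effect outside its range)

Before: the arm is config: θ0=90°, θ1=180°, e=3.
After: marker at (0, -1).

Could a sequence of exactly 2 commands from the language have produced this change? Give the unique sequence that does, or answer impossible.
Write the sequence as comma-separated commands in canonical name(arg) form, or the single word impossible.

start: config: θ0=90°, θ1=180°, e=3
[1] after extend(-1): config: θ0=90°, θ1=180°, e=2
[2] after extend(-1): config: θ0=90°, θ1=180°, e=1
no other 2-command option fits: unique.

extend(-1), extend(-1)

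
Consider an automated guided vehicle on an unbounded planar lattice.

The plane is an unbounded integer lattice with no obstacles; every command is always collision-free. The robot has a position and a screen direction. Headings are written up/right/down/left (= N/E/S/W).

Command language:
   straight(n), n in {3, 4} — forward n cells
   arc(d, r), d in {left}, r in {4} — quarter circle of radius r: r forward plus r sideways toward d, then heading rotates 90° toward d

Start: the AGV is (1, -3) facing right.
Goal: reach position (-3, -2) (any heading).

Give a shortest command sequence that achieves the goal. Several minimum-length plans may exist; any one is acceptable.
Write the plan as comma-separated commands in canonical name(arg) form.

arc(left, 4), arc(left, 4), arc(left, 4), straight(3)

from: (1, -3) facing right
1. arc(left, 4) → (5, 1) facing up
2. arc(left, 4) → (1, 5) facing left
3. arc(left, 4) → (-3, 1) facing down
4. straight(3) → (-3, -2) facing down
nothing shorter than 4 reaches the goal.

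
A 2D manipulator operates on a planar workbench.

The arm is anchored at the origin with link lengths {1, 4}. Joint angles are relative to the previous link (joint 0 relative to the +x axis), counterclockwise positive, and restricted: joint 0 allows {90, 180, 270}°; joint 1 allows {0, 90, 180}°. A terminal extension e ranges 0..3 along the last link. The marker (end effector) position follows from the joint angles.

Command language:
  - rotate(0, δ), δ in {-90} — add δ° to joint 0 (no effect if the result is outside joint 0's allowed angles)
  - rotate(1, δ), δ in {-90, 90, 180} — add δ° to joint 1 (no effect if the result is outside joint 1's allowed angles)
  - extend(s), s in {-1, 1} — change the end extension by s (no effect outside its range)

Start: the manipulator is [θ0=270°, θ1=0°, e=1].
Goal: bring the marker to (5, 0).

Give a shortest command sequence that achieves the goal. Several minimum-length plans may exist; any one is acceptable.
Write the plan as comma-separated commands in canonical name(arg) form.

rotate(0, -90), extend(1), rotate(1, 180)

begin: [θ0=270°, θ1=0°, e=1]
[1] after rotate(0, -90): [θ0=180°, θ1=0°, e=1]
[2] after extend(1): [θ0=180°, θ1=0°, e=2]
[3] after rotate(1, 180): [θ0=180°, θ1=180°, e=2]
shorter routes all fall short; 3 is best.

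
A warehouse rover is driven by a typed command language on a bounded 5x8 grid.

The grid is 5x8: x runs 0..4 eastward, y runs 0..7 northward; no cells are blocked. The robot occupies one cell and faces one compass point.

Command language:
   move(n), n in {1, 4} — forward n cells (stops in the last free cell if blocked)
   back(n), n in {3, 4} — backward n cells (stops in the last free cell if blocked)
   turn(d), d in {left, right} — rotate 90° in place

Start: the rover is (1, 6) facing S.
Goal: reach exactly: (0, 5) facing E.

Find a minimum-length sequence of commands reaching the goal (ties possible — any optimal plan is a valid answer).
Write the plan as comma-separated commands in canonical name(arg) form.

move(1), turn(left), back(3)

initial: (1, 6) facing S
[1] after move(1): (1, 5) facing S
[2] after turn(left): (1, 5) facing E
[3] after back(3): (0, 5) facing E
nothing shorter than 3 reaches the goal.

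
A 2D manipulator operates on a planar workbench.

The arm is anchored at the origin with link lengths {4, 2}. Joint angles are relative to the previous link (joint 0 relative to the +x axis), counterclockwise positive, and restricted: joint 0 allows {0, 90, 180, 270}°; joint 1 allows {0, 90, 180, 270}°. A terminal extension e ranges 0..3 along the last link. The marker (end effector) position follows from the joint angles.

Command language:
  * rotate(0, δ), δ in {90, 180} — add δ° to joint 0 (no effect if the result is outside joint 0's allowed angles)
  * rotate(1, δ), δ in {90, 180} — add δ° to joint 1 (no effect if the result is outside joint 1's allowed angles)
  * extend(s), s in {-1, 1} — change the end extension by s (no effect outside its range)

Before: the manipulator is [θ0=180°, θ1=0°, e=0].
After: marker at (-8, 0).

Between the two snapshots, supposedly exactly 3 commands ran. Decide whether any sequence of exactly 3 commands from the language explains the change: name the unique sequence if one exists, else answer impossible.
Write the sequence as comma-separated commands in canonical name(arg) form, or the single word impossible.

extend(-1), extend(1), extend(1)

key: running extend(1) before extend(-1) would end elsewhere — order is forced
start: [θ0=180°, θ1=0°, e=0]
step 1 (extend(-1)): [θ0=180°, θ1=0°, e=0]
step 2 (extend(1)): [θ0=180°, θ1=0°, e=1]
step 3 (extend(1)): [θ0=180°, θ1=0°, e=2]
no other 3-command option fits: unique.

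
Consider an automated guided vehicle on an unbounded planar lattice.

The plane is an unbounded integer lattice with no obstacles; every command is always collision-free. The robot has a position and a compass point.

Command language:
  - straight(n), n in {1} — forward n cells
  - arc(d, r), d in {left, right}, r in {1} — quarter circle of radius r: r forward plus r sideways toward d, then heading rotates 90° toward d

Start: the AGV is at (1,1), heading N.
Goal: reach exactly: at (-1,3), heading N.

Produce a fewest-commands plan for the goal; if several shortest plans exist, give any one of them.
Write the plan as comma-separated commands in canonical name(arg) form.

t0: at (1,1), heading N
step 1 (arc(left, 1)): at (0,2), heading W
step 2 (arc(right, 1)): at (-1,3), heading N
nothing shorter than 2 reaches the goal.

arc(left, 1), arc(right, 1)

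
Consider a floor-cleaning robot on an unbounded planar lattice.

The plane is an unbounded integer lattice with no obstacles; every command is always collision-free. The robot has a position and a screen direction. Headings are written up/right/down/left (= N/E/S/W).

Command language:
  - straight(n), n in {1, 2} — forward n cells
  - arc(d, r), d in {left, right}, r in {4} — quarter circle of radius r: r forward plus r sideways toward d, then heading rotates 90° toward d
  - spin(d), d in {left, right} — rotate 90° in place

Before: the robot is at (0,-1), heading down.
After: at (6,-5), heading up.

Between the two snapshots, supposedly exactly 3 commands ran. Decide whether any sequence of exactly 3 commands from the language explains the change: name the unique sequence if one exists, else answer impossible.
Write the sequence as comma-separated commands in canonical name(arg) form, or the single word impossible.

key: running spin(left) before arc(left, 4) would end elsewhere — order is forced
from: at (0,-1), heading down
step 1 (arc(left, 4)): at (4,-5), heading right
step 2 (straight(2)): at (6,-5), heading right
step 3 (spin(left)): at (6,-5), heading up
uniquely the one of 216 3-step routes that fits.

arc(left, 4), straight(2), spin(left)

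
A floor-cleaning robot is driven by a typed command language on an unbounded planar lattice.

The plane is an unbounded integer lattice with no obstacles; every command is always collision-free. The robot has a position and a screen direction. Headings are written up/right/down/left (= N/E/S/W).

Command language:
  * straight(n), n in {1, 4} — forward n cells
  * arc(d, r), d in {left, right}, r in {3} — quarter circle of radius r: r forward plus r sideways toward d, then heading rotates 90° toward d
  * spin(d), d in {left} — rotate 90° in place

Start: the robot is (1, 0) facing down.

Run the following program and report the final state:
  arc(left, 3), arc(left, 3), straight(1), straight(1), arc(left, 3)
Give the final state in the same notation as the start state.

(4, 5) facing left

start: (1, 0) facing down
[1] after arc(left, 3): (4, -3) facing right
[2] after arc(left, 3): (7, 0) facing up
[3] after straight(1): (7, 1) facing up
[4] after straight(1): (7, 2) facing up
[5] after arc(left, 3): (4, 5) facing left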